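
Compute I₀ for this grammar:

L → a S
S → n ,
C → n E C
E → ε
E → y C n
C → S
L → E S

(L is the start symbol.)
First, augment the grammar with L' → L
I₀ = CLOSURE({ [L' → . L] }):
  [L' → . L] has the dot before L: add [L → . a S], [L → . E S]
  [L → . E S] has the dot before E: add [E → .], [E → . y C n]
No further items can be added.

I₀ = { [E → . y C n], [E → .], [L → . E S], [L → . a S], [L' → . L] }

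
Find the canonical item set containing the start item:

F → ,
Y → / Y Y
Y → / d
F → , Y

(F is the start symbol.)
{ [F → . , Y], [F → . ,], [F' → . F] }

First, augment the grammar with F' → F
I₀ = CLOSURE({ [F' → . F] }):
  [F' → . F] has the dot before F: add [F → . ,], [F → . , Y]
No further items can be added.

I₀ = { [F → . , Y], [F → . ,], [F' → . F] }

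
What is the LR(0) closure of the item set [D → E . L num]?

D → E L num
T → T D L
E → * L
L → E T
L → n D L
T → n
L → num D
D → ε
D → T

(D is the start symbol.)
To compute CLOSURE, for each item [A → α.Bβ] where B is a non-terminal, add [B → .γ] for all productions B → γ; repeat for the newly added items until nothing changes.

Start with: [D → E . L num]
  [D → E . L num] has the dot before L: add [L → . E T], [L → . n D L], [L → . num D]
  [L → . E T] has the dot before E: add [E → . * L]
No further items can be added.

CLOSURE = { [D → E . L num], [E → . * L], [L → . E T], [L → . n D L], [L → . num D] }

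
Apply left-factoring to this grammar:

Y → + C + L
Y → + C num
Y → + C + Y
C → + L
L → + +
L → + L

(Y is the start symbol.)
Y → + C Y'
Y' → + Y''
Y'' → L
Y'' → Y
Y' → num
C → + L
L → + L'
L' → +
L' → L

Left-factoring transforms A → αβ₁ | αβ₂ into A → αA' and A' → β₁ | β₂
(α is the longest common prefix among the alternatives). Repeat until
no nonterminal has two alternatives with a common prefix.

Round 1: Y has alternatives sharing prefix '+ C'. Introduce Y': Y → + C Y'
  Add: Y' → + L
  Add: Y' → num
  Add: Y' → + Y

Round 2: Y' has alternatives sharing prefix '+'. Introduce Y'': Y' → + Y''
  Add: Y'' → L
  Add: Y'' → Y

Round 3: L has alternatives sharing prefix '+'. Introduce L': L → + L'
  Add: L' → +
  Add: L' → L

No remaining common prefixes — done.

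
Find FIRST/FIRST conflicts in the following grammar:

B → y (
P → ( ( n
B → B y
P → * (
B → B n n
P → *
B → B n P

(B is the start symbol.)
A FIRST/FIRST conflict occurs when two productions N → α and N → β for the same non-terminal have FIRST(α) ∩ FIRST(β) ≠ ∅ (with ε ∈ FIRST of a nullable right-hand side, so two nullable alternatives also conflict).

FIRST sets of the non-terminals at (or reachable through a nullable prefix from) the front of some alternative:
  FIRST(B) = { 'y' }

Productions for B:
  B → y (: FIRST = { 'y' }
  B → B y: FIRST = { 'y' }
  B → B n n: FIRST = { 'y' }
  B → B n P: FIRST = { 'y' }
Productions for P:
  P → ( ( n: FIRST = { '(' }
  P → * (: FIRST = { '*' }
  P → *: FIRST = { '*' }

Conflict for B: B → y ( and B → B y
  Overlap: { 'y' }
Conflict for B: B → y ( and B → B n n
  Overlap: { 'y' }
Conflict for B: B → y ( and B → B n P
  Overlap: { 'y' }
Conflict for B: B → B y and B → B n n
  Overlap: { 'y' }
Conflict for B: B → B y and B → B n P
  Overlap: { 'y' }
Conflict for B: B → B n n and B → B n P
  Overlap: { 'y' }
Conflict for P: P → * ( and P → *
  Overlap: { '*' }

Answer: Yes. B → y '(' / B → B y on { 'y' }; B → y '(' / B → B n n on { 'y' }; B → y '(' / B → B n P on { 'y' }; B → B y / B → B n n on { 'y' }; B → B y / B → B n P on { 'y' }; B → B n n / B → B n P on { 'y' }; P → '*' '(' / P → '*' on { '*' }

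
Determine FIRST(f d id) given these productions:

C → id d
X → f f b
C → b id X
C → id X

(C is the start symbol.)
{ 'f' }

To compute FIRST(f d id), process the symbols left to right:
Symbol f is a terminal. Add 'f' and stop.
FIRST(f d id) = { 'f' }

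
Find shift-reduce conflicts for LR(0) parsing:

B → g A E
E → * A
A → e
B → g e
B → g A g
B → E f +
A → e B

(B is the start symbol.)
Yes — I6: [A → e .] vs [B → . g A E]; I13: [A → e .] vs [B → . g A E]

A shift-reduce conflict occurs when an LR(0) state has both:
  - a complete (reduce) item [A → α .] (dot at the end), and
  - a shift item [B → β . c γ] (dot before a terminal).

Augment with B' → B and build the canonical LR(0) collection (I0 = CLOSURE({[B' → . B]}), then GOTO on every symbol after a dot until no new states appear). It has 14 states:
  I0: { [B → . E f +], [B → . g A E], [B → . g A g], [B → . g e], [B' → . B], [E → . * A] }  — shift
  I1: { [A → . e B], [A → . e], [E → * . A] }  — shift
  I2: { [B' → B .] }  — accept
  I3: { [B → E . f +] }  — shift
  I4: { [A → . e B], [A → . e], [B → g . A E], [B → g . A g], [B → g . e] }  — shift
  I5: { [B → g A . E], [B → g A . g], [E → . * A] }  — shift
  I6: { [A → e . B], [A → e .], [B → . E f +], [B → . g A E], [B → . g A g], [B → . g e], [B → g e .], [E → . * A] }  — shift, 2 reduces
  I7: { [A → e B .] }  — reduce
  I8: { [B → g A E .] }  — reduce
  I9: { [B → g A g .] }  — reduce
  I10: { [B → E f . +] }  — shift
  I11: { [B → E f + .] }  — reduce
  I12: { [E → * A .] }  — reduce
  I13: { [A → e . B], [A → e .], [B → . E f +], [B → . g A E], [B → . g A g], [B → . g e], [E → . * A] }  — shift, reduce

I6 contains reduce items [A → e .], [B → g e .] and shift items [B → . g A E], [B → . g A g], [B → . g e], [E → . * A] — shift-reduce conflict.
I13 contains reduce item [A → e .] and shift items [B → . g A E], [B → . g A g], [B → . g e], [E → . * A] — shift-reduce conflict.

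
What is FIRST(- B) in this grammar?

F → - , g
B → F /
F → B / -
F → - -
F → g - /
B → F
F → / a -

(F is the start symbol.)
{ '-' }

To compute FIRST(- B), process the symbols left to right:
Symbol - is a terminal. Add '-' and stop.
FIRST(- B) = { '-' }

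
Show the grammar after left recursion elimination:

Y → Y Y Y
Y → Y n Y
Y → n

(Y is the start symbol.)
Y is directly left-recursive. The standard transformation for
  A → A α₁ | ... | A α_m | β₁ | ... | β_n
is
  A  → β₁ A' | ... | β_n A'
  A' → α₁ A' | ... | α_m A' | ε

Y → n becomes Y → n Y'
Y → Y Y Y becomes Y' → Y Y Y'
Y → Y n Y becomes Y' → n Y Y'
Add Y' → ε

Resulting grammar:
Y → n Y'
Y' → Y Y Y'
Y' → n Y Y'
Y' → ε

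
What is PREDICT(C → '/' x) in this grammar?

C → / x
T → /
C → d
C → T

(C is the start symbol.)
{ '/' }

PREDICT(C → '/' x) = (FIRST(RHS) \ {ε}) ∪ (FOLLOW(C) if ε ∈ FIRST(RHS), i.e. RHS ⇒* ε)
FIRST('/' x) = { '/' }
ε ∉ FIRST('/' x), so FOLLOW(C) is not added.
PREDICT(C → '/' x) = { '/' }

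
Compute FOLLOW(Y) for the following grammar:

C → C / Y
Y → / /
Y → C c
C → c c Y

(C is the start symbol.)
To compute FOLLOW(Y), find every occurrence of Y on a right-hand side N → α Y β: add FIRST(β) \ {ε}, and if β is empty or nullable also add FOLLOW(N). Iterate to a fixed point.

In C → C / Y: Y is at the end, add FOLLOW(C)
In C → c c Y: Y is at the end, add FOLLOW(C)

The FOLLOW sets referred to above (computed the same way, to a fixed point):
  FOLLOW(C) = { $, '/', 'c' }

Taking the union: FOLLOW(Y) = { $, '/', 'c' }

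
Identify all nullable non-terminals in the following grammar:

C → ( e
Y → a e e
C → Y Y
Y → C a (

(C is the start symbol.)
A non-terminal is nullable if it can derive ε (the empty string): either it has an ε-production, or it has a production whose right-hand side consists entirely of nullable non-terminals.

There are no ε-productions, so no non-terminal can derive ε.
No non-terminals are nullable.

Answer: None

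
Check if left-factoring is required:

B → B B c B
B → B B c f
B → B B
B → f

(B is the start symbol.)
Yes, B has productions with common prefix 'B B'

Left-factoring is needed when two productions for the same non-terminal
share a common prefix on the right-hand side.

Productions for B:
  B → B B c B
  B → B B c f
  B → B B
  B → f

Found common prefix 'B B' in productions for B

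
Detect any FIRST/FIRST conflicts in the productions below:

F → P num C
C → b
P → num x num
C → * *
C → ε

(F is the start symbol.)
No FIRST/FIRST conflicts.

Productions for C:
  C → b: FIRST = { 'b' }
  C → * *: FIRST = { '*' }
  C → ε: FIRST = { ε }
F, P have only one production, so no FIRST/FIRST conflict is possible there.

All alternatives of each non-terminal have pairwise disjoint FIRST sets.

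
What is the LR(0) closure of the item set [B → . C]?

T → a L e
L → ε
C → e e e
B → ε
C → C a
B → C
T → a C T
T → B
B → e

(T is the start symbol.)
{ [B → . C], [C → . C a], [C → . e e e] }

Start with: [B → . C]
  [B → . C] has the dot before C: add [C → . e e e], [C → . C a]
No further items can be added.

CLOSURE = { [B → . C], [C → . C a], [C → . e e e] }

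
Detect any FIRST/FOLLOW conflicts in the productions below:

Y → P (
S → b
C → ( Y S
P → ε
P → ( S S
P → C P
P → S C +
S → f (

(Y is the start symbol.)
Yes. P → '(' S S with FOLLOW(P) on { '(' }; P → C P with FOLLOW(P) on { '(' }

Nullable non-terminals: P.
FIRST sets used below: FIRST(C) = { '(' }, FIRST(S) = { 'b', 'f' }

P: nullable alternative(s) P → ε; FOLLOW(P) = { '(' }
  P → ε: FIRST \ {ε} = { } — this is the only nullable alternative, skip
  P → ( S S: FIRST \ {ε} = { '(' } — overlaps FOLLOW(P) on { '(' }: CONFLICT
  P → C P: FIRST \ {ε} = { '(' } — overlaps FOLLOW(P) on { '(' }: CONFLICT
  P → S C +: FIRST \ {ε} = { 'b', 'f' } — disjoint from FOLLOW(P)

C, S, Y have no nullable alternative, so no FIRST/FOLLOW check is needed there.

So the grammar has 2 FIRST/FOLLOW conflicts (marked CONFLICT above).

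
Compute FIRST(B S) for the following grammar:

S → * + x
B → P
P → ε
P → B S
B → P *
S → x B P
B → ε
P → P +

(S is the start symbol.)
FIRST sets of the non-terminals involved (from the grammar, by fixed-point iteration):
  FIRST(B) = { '*', '+', 'x', ε }
  FIRST(S) = { '*', 'x' }

To compute FIRST(B S), process the symbols left to right:
Symbol B is a non-terminal. Add FIRST(B) \ {ε} = { '*', '+', 'x' }
B is nullable (ε ∈ FIRST(B)), continue to the next symbol.
Symbol S is a non-terminal. Add FIRST(S) \ {ε} = { '*', 'x' }
S is not nullable (ε ∉ FIRST(S)), so stop here.
FIRST(B S) = { '*', '+', 'x' }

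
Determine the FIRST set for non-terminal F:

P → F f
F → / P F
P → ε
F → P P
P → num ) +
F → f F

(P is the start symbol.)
{ '/', 'f', 'num', ε }

To compute FIRST(F), examine every production with F on the left-hand side, reading each right-hand side left to right until a non-nullable symbol is reached.

FIRST sets of the other non-terminals involved (by the same procedure, iterated to a fixed point):
  FIRST(P) = { '/', 'f', 'num', ε }

From F → / P F:
  - '/' is a terminal: add '/' and stop
From F → P P:
  - P is a non-terminal: add FIRST(P) \ {ε} = { '/', 'f', 'num' }
    P is nullable, so continue to the next symbol
  - P is a non-terminal: add FIRST(P) \ {ε} = { '/', 'f', 'num' }
    P is nullable and nothing follows, so the whole right-hand side can vanish: ε ∈ FIRST(F)
From F → f F:
  - f is a terminal: add 'f' and stop

Collecting: FIRST(F) = { '/', 'f', 'num', ε }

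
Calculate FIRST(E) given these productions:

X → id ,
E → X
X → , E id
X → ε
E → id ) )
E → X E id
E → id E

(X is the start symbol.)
FIRST sets of the other non-terminals involved (by the same procedure, iterated to a fixed point):
  FIRST(X) = { ',', 'id', ε }

From E → X:
  - X is a non-terminal: add FIRST(X) \ {ε} = { ',', 'id' }
    X is nullable and nothing follows, so the whole right-hand side can vanish: ε ∈ FIRST(E)
From E → id ) ):
  - id is a terminal: add 'id' and stop
From E → X E id:
  - X is a non-terminal: add FIRST(X) \ {ε} = { ',', 'id' }
    X is nullable, so continue to the next symbol
  - E is the symbol being defined: contributes nothing new
    E is nullable, so continue to the next symbol
  - id is a terminal: add 'id' and stop
From E → id E:
  - id is a terminal: add 'id' and stop

Collecting: FIRST(E) = { ',', 'id', ε }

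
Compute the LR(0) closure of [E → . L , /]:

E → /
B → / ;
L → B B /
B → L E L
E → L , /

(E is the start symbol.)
{ [B → . / ;], [B → . L E L], [E → . L , /], [L → . B B /] }

Start with: [E → . L , /]
  [E → . L , /] has the dot before L: add [L → . B B /]
  [L → . B B /] has the dot before B: add [B → . / ;], [B → . L E L]
No further items can be added.

CLOSURE = { [B → . / ;], [B → . L E L], [E → . L , /], [L → . B B /] }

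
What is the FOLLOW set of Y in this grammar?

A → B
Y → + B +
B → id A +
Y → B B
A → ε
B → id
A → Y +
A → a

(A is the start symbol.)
{ '+' }

To compute FOLLOW(Y), find every occurrence of Y on a right-hand side N → α Y β: add FIRST(β) \ {ε}, and if β is empty or nullable also add FOLLOW(N). Iterate to a fixed point.

In A → Y +: Y is followed by '+', add FIRST('+') \ {ε} = { '+' }

Taking the union: FOLLOW(Y) = { '+' }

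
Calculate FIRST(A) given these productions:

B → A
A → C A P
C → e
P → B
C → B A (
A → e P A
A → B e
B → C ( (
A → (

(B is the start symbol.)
FIRST sets of the other non-terminals involved (by the same procedure, iterated to a fixed point):
  FIRST(C) = { '(', 'e' }
  FIRST(B) = { '(', 'e' }

From A → C A P:
  - C is a non-terminal: add FIRST(C) \ {ε} = { '(', 'e' }
    C is not nullable, so stop
From A → e P A:
  - e is a terminal: add 'e' and stop
From A → B e:
  - B is a non-terminal: add FIRST(B) \ {ε} = { '(', 'e' }
    B is not nullable, so stop
From A → (:
  - '(' is a terminal: add '(' and stop

Collecting: FIRST(A) = { '(', 'e' }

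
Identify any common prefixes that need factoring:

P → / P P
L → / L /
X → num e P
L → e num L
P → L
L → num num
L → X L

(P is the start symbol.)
Left-factoring is needed when two productions for the same non-terminal
share a common prefix on the right-hand side.

Productions for P:
  P → / P P
  P → L
Productions for L:
  L → / L /
  L → e num L
  L → num num
  L → X L

No common prefixes found.

Answer: No, left-factoring is not needed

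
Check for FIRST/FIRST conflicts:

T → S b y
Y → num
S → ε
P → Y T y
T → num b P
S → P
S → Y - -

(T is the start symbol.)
A FIRST/FIRST conflict occurs when two productions N → α and N → β for the same non-terminal have FIRST(α) ∩ FIRST(β) ≠ ∅ (with ε ∈ FIRST of a nullable right-hand side, so two nullable alternatives also conflict).

FIRST sets of the non-terminals at (or reachable through a nullable prefix from) the front of some alternative:
  FIRST(S) = { 'num', ε }
  FIRST(P) = { 'num' }
  FIRST(Y) = { 'num' }

Productions for T:
  T → S b y: FIRST = { 'b', 'num' }
  T → num b P: FIRST = { 'num' }
Productions for S:
  S → ε: FIRST = { ε }
  S → P: FIRST = { 'num' }
  S → Y - -: FIRST = { 'num' }
Y, P have only one production, so no FIRST/FIRST conflict is possible there.

Conflict for T: T → S b y and T → num b P
  Overlap: { 'num' }
Conflict for S: S → P and S → Y - -
  Overlap: { 'num' }

Answer: Yes. T → S b y / T → num b P on { 'num' }; S → P / S → Y '-' '-' on { 'num' }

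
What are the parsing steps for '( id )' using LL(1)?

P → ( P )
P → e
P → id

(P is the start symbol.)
LL(1) parsing maintains a stack (initially the start symbol over $) and the input. At each step: if the stack top is a terminal, match it against the current input token; if it is a non-terminal N, replace it with the RHS of M[N, lookahead] (the unique production whose predict set contains the lookahead).

Stack is shown with the top on the left.

Stack    Input     Action
-------------------------
P $      ( id ) $  output P → ( P )
( P ) $  ( id ) $  match '('
P ) $    id ) $    output P → id
id ) $   id ) $    match 'id'
) $      ) $       match ')'
$        $         accept

The string is accepted.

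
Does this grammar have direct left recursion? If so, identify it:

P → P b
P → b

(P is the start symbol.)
Direct left recursion occurs when N → N α for some non-terminal N (the right-hand side begins with the left-hand side itself).

P → P b: LEFT RECURSIVE (starts with P)
P → b: starts with b

The grammar has direct left recursion on: P.

Answer: Yes, P is left-recursive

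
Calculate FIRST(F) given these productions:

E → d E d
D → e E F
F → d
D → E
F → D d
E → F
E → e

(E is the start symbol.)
To compute FIRST(F), examine every production with F on the left-hand side, reading each right-hand side left to right until a non-nullable symbol is reached.

FIRST sets of the other non-terminals involved (by the same procedure, iterated to a fixed point):
  FIRST(D) = { 'd', 'e' }

From F → d:
  - d is a terminal: add 'd' and stop
From F → D d:
  - D is a non-terminal: add FIRST(D) \ {ε} = { 'd', 'e' }
    D is not nullable, so stop

Collecting: FIRST(F) = { 'd', 'e' }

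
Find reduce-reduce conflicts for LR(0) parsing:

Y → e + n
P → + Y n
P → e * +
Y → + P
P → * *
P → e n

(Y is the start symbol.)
A reduce-reduce conflict occurs when an LR(0) state has two complete items [A → α .] and [B → β .] — both call for a reduction, and with no lookahead the parser cannot choose between them.

Augment with Y' → Y and build the canonical LR(0) collection (I0 = CLOSURE({[Y' → . Y]}), then GOTO on every symbol after a dot until no new states appear). It has 16 states:
  I0: { [Y → . + P], [Y → . e + n], [Y' → . Y] }  — shift
  I1: { [P → . * *], [P → . + Y n], [P → . e * +], [P → . e n], [Y → + . P] }  — shift
  I2: { [Y' → Y .] }  — accept
  I3: { [Y → e . + n] }  — shift
  I4: { [Y → e + . n] }  — shift
  I5: { [Y → e + n .] }  — reduce
  I6: { [P → * . *] }  — shift
  I7: { [P → + . Y n], [Y → . + P], [Y → . e + n] }  — shift
  I8: { [Y → + P .] }  — reduce
  I9: { [P → e . * +], [P → e . n] }  — shift
  I10: { [P → e * . +] }  — shift
  I11: { [P → e n .] }  — reduce
  I12: { [P → e * + .] }  — reduce
  I13: { [P → + Y . n] }  — shift
  I14: { [P → + Y n .] }  — reduce
  I15: { [P → * * .] }  — reduce

No state contains more than one complete item.

Answer: No reduce-reduce conflicts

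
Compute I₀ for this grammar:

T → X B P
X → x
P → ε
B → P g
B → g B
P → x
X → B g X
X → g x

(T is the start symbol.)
{ [B → . P g], [B → . g B], [P → . x], [P → .], [T → . X B P], [T' → . T], [X → . B g X], [X → . g x], [X → . x] }

First, augment the grammar with T' → T
I₀ = CLOSURE({ [T' → . T] }):
  [T' → . T] has the dot before T: add [T → . X B P]
  [T → . X B P] has the dot before X: add [X → . x], [X → . B g X], [X → . g x]
  [X → . B g X] has the dot before B: add [B → . P g], [B → . g B]
  [B → . P g] has the dot before P: add [P → .], [P → . x]
No further items can be added.

I₀ = { [B → . P g], [B → . g B], [P → . x], [P → .], [T → . X B P], [T' → . T], [X → . B g X], [X → . g x], [X → . x] }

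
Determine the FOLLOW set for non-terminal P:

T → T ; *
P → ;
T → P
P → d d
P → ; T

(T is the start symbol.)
{ $, ';' }

In T → P: P is at the end, add FOLLOW(T)

The FOLLOW sets referred to above (computed the same way, to a fixed point):
  FOLLOW(T) = { $, ';' }

Taking the union: FOLLOW(P) = { $, ';' }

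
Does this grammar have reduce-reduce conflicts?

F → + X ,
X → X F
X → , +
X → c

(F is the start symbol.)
Augment with F' → F and build the canonical LR(0) collection (I0 = CLOSURE({[F' → . F]}), then GOTO on every symbol after a dot until no new states appear). It has 9 states:
  I0: { [F → . + X ,], [F' → . F] }  — shift
  I1: { [F → + . X ,], [X → . , +], [X → . X F], [X → . c] }  — shift
  I2: { [F' → F .] }  — accept
  I3: { [X → , . +] }  — shift
  I4: { [F → + X . ,], [F → . + X ,], [X → X . F] }  — shift
  I5: { [X → c .] }  — reduce
  I6: { [F → + X , .] }  — reduce
  I7: { [X → X F .] }  — reduce
  I8: { [X → , + .] }  — reduce

No state contains more than one complete item.

Answer: No reduce-reduce conflicts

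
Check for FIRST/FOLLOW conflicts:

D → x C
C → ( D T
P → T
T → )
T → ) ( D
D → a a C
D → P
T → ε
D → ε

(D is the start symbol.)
A FIRST/FOLLOW conflict occurs when a non-terminal N has a nullable alternative N → β (β ⇒* ε) and another alternative N → α with FIRST(α) ∩ FOLLOW(N) ≠ ∅: on such a lookahead the parser cannot decide between expanding α and letting N vanish via β.

Nullable non-terminals: D, P, T.
FIRST sets used below: FIRST(P) = { ')', ε }

D: nullable alternative(s) D → P, D → ε; FOLLOW(D) = { $, ')' }
  D → x C: FIRST \ {ε} = { 'x' } — disjoint from FOLLOW(D)
  D → a a C: FIRST \ {ε} = { 'a' } — disjoint from FOLLOW(D)
  D → P: FIRST \ {ε} = { ')' } — overlaps FOLLOW(D) on { ')' }: CONFLICT
  D → ε: FIRST \ {ε} = { } — disjoint from FOLLOW(D)
P has a nullable alternative but only one production, so nothing to check.

T: nullable alternative(s) T → ε; FOLLOW(T) = { $, ')' }
  T → ): FIRST \ {ε} = { ')' } — overlaps FOLLOW(T) on { ')' }: CONFLICT
  T → ) ( D: FIRST \ {ε} = { ')' } — overlaps FOLLOW(T) on { ')' }: CONFLICT
  T → ε: FIRST \ {ε} = { } — this is the only nullable alternative, skip

C has no nullable alternative, so no FIRST/FOLLOW check is needed there.

So the grammar has 3 FIRST/FOLLOW conflicts (marked CONFLICT above).

Answer: Yes. D → P with FOLLOW(D) on { ')' }; T → ')' with FOLLOW(T) on { ')' }; T → ')' '(' D with FOLLOW(T) on { ')' }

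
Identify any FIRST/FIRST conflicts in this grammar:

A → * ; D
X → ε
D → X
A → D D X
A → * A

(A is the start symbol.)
A FIRST/FIRST conflict occurs when two productions N → α and N → β for the same non-terminal have FIRST(α) ∩ FIRST(β) ≠ ∅ (with ε ∈ FIRST of a nullable right-hand side, so two nullable alternatives also conflict).

FIRST sets of the non-terminals at (or reachable through a nullable prefix from) the front of some alternative:
  FIRST(D) = { ε }
  FIRST(X) = { ε }

Productions for A:
  A → * ; D: FIRST = { '*' }
  A → D D X: FIRST = { ε }
  A → * A: FIRST = { '*' }
X, D have only one production, so no FIRST/FIRST conflict is possible there.

Conflict for A: A → * ; D and A → * A
  Overlap: { '*' }

Answer: Yes. A → '*' ';' D / A → '*' A on { '*' }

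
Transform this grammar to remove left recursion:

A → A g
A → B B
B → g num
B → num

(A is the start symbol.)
A → B B A'
A' → g A'
A' → ε
B → g num
B → num

A is directly left-recursive. The standard transformation for
  A → A α₁ | ... | A α_m | β₁ | ... | β_n
is
  A  → β₁ A' | ... | β_n A'
  A' → α₁ A' | ... | α_m A' | ε

A → B B becomes A → B B A'
A → A g becomes A' → g A'
Add A' → ε

Productions for other non-terminals are unchanged:
  B → g num
  B → num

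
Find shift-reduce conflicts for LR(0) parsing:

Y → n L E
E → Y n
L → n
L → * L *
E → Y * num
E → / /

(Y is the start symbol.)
Augment with Y' → Y and build the canonical LR(0) collection (I0 = CLOSURE({[Y' → . Y]}), then GOTO on every symbol after a dot until no new states appear). It has 15 states:
  I0: { [Y → . n L E], [Y' → . Y] }  — shift
  I1: { [Y' → Y .] }  — accept
  I2: { [L → . * L *], [L → . n], [Y → n . L E] }  — shift
  I3: { [L → * . L *], [L → . * L *], [L → . n] }  — shift
  I4: { [E → . / /], [E → . Y * num], [E → . Y n], [Y → . n L E], [Y → n L . E] }  — shift
  I5: { [L → n .] }  — reduce
  I6: { [E → / . /] }  — shift
  I7: { [Y → n L E .] }  — reduce
  I8: { [E → Y . * num], [E → Y . n] }  — shift
  I9: { [E → Y * . num] }  — shift
  I10: { [E → Y n .] }  — reduce
  I11: { [E → Y * num .] }  — reduce
  I12: { [E → / / .] }  — reduce
  I13: { [L → * L . *] }  — shift
  I14: { [L → * L * .] }  — reduce

No state contains both a complete item and a shift item.

Answer: No shift-reduce conflicts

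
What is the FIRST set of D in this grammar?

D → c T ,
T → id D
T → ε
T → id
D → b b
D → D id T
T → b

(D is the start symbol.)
To compute FIRST(D), examine every production with D on the left-hand side, reading each right-hand side left to right until a non-nullable symbol is reached.

From D → c T ,:
  - c is a terminal: add 'c' and stop
From D → b b:
  - b is a terminal: add 'b' and stop
From D → D id T:
  - D is the symbol being defined: contributes nothing new
    D is not nullable, so stop

Collecting: FIRST(D) = { 'b', 'c' }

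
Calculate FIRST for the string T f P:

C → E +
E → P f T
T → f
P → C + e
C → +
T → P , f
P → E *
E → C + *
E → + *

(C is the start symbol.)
{ '+', 'f' }

FIRST sets of the non-terminals involved (from the grammar, by fixed-point iteration):
  FIRST(T) = { '+', 'f' }

To compute FIRST(T f P), process the symbols left to right:
Symbol T is a non-terminal. Add FIRST(T) \ {ε} = { '+', 'f' }
T is not nullable (ε ∉ FIRST(T)), so stop here.
FIRST(T f P) = { '+', 'f' }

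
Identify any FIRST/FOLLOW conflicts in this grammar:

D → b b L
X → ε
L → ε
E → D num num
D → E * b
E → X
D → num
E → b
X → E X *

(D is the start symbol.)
A FIRST/FOLLOW conflict occurs when a non-terminal N has a nullable alternative N → β (β ⇒* ε) and another alternative N → α with FIRST(α) ∩ FOLLOW(N) ≠ ∅: on such a lookahead the parser cannot decide between expanding α and letting N vanish via β.

Nullable non-terminals: E, L, X.
FIRST sets used below: FIRST(D) = { '*', 'b', 'num' }, FIRST(X) = { '*', 'b', 'num', ε }, FIRST(E) = { '*', 'b', 'num', ε }

E: nullable alternative(s) E → X; FOLLOW(E) = { '*', 'b', 'num' }
  E → D num num: FIRST \ {ε} = { '*', 'b', 'num' } — overlaps FOLLOW(E) on { '*', 'b', 'num' }: CONFLICT
  E → X: FIRST \ {ε} = { '*', 'b', 'num' } — this is the only nullable alternative, skip
  E → b: FIRST \ {ε} = { 'b' } — overlaps FOLLOW(E) on { 'b' }: CONFLICT
L has a nullable alternative but only one production, so nothing to check.

X: nullable alternative(s) X → ε; FOLLOW(X) = { '*', 'b', 'num' }
  X → ε: FIRST \ {ε} = { } — this is the only nullable alternative, skip
  X → E X *: FIRST \ {ε} = { '*', 'b', 'num' } — overlaps FOLLOW(X) on { '*', 'b', 'num' }: CONFLICT

D has no nullable alternative, so no FIRST/FOLLOW check is needed there.

So the grammar has 3 FIRST/FOLLOW conflicts (marked CONFLICT above).

Answer: Yes. X → E X '*' with FOLLOW(X) on { '*', 'b', 'num' }; E → D num num with FOLLOW(E) on { '*', 'b', 'num' }; E → b with FOLLOW(E) on { 'b' }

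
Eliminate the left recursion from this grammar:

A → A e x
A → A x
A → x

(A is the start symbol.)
A is directly left-recursive. The standard transformation for
  A → A α₁ | ... | A α_m | β₁ | ... | β_n
is
  A  → β₁ A' | ... | β_n A'
  A' → α₁ A' | ... | α_m A' | ε

A → x becomes A → x A'
A → A e x becomes A' → e x A'
A → A x becomes A' → x A'
Add A' → ε

Resulting grammar:
A → x A'
A' → e x A'
A' → x A'
A' → ε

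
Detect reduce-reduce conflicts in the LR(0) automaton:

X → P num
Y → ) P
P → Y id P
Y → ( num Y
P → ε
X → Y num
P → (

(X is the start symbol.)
A reduce-reduce conflict occurs when an LR(0) state has two complete items [A → α .] and [B → β .] — both call for a reduction, and with no lookahead the parser cannot choose between them.

Augment with X' → X and build the canonical LR(0) collection (I0 = CLOSURE({[X' → . X]}), then GOTO on every symbol after a dot until no new states appear). It has 15 states:
  I0: { [P → . (], [P → . Y id P], [P → .], [X → . P num], [X → . Y num], [X' → . X], [Y → . ( num Y], [Y → . ) P] }  — shift, reduce
  I1: { [P → ( .], [Y → ( . num Y] }  — shift, reduce
  I2: { [P → . (], [P → . Y id P], [P → .], [Y → ) . P], [Y → . ( num Y], [Y → . ) P] }  — shift, reduce
  I3: { [X → P . num] }  — shift
  I4: { [X' → X .] }  — accept
  I5: { [P → Y . id P], [X → Y . num] }  — shift
  I6: { [P → . (], [P → . Y id P], [P → .], [P → Y id . P], [Y → . ( num Y], [Y → . ) P] }  — shift, reduce
  I7: { [X → Y num .] }  — reduce
  I8: { [P → Y id P .] }  — reduce
  I9: { [P → Y . id P] }  — shift
  I10: { [X → P num .] }  — reduce
  I11: { [Y → ) P .] }  — reduce
  I12: { [Y → ( num . Y], [Y → . ( num Y], [Y → . ) P] }  — shift
  I13: { [Y → ( . num Y] }  — shift
  I14: { [Y → ( num Y .] }  — reduce

No state contains more than one complete item.

Answer: No reduce-reduce conflicts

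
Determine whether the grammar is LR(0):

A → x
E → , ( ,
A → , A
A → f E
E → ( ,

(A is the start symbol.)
A grammar is LR(0) if no state in the canonical LR(0) collection has:
  - both a shift item (dot before a terminal) and a complete item (shift-reduce conflict), or
  - two or more complete items (reduce-reduce conflict; the accept item [A' → A .] counts as a complete item here).

Augment with A' → A and build the canonical LR(0) collection (I0 = CLOSURE({[A' → . A]}), then GOTO on every symbol after a dot until no new states appear). It has 12 states:
  I0: { [A → . , A], [A → . f E], [A → . x], [A' → . A] }  — shift
  I1: { [A → , . A], [A → . , A], [A → . f E], [A → . x] }  — shift
  I2: { [A' → A .] }  — accept
  I3: { [A → f . E], [E → . ( ,], [E → . , ( ,] }  — shift
  I4: { [A → x .] }  — reduce
  I5: { [E → ( . ,] }  — shift
  I6: { [E → , . ( ,] }  — shift
  I7: { [A → f E .] }  — reduce
  I8: { [E → , ( . ,] }  — shift
  I9: { [E → , ( , .] }  — reduce
  I10: { [E → ( , .] }  — reduce
  I11: { [A → , A .] }  — reduce

Every state is either a pure shift/goto state or contains exactly one complete item and nothing to shift — no conflicts. The grammar is LR(0).

Answer: Yes, the grammar is LR(0)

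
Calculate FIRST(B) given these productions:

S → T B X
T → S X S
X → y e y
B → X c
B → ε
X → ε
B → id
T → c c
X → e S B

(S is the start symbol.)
{ 'c', 'e', 'id', 'y', ε }

To compute FIRST(B), examine every production with B on the left-hand side, reading each right-hand side left to right until a non-nullable symbol is reached.

FIRST sets of the other non-terminals involved (by the same procedure, iterated to a fixed point):
  FIRST(X) = { 'e', 'y', ε }

From B → X c:
  - X is a non-terminal: add FIRST(X) \ {ε} = { 'e', 'y' }
    X is nullable, so continue to the next symbol
  - c is a terminal: add 'c' and stop
From B → ε:
  - ε-production, so ε ∈ FIRST(B)
From B → id:
  - id is a terminal: add 'id' and stop

Collecting: FIRST(B) = { 'c', 'e', 'id', 'y', ε }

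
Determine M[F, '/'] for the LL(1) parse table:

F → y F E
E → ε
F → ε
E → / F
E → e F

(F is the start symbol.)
F → ε

To find M[F, '/'], we find productions for F where '/' is in the predict set (PREDICT(N → α) = (FIRST(α) \ {ε}) ∪ (FOLLOW(N) if α ⇒* ε)).

Relevant sets:
  FOLLOW(F) = { $, '/', 'e' }

F → y F E: PREDICT = { 'y' }
F → ε: PREDICT = { $, '/', 'e' }
  '/' is in predict set, so this production goes in M[F, '/']

M[F, '/'] = F → ε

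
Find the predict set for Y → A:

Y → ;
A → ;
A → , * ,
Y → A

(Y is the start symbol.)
{ ',', ';' }

PREDICT(Y → A) = (FIRST(RHS) \ {ε}) ∪ (FOLLOW(Y) if ε ∈ FIRST(RHS), i.e. RHS ⇒* ε)
FIRST(A) = { ',', ';' }
FIRST(A) = { ',', ';' }
ε ∉ FIRST(A), so FOLLOW(Y) is not added.
PREDICT(Y → A) = { ',', ';' }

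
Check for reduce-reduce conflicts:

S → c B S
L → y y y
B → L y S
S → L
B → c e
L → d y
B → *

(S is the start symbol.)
A reduce-reduce conflict occurs when an LR(0) state has two complete items [A → α .] and [B → β .] — both call for a reduction, and with no lookahead the parser cannot choose between them.

Augment with S' → S and build the canonical LR(0) collection (I0 = CLOSURE({[S' → . S]}), then GOTO on every symbol after a dot until no new states appear). It has 17 states:
  I0: { [L → . d y], [L → . y y y], [S → . L], [S → . c B S], [S' → . S] }  — shift
  I1: { [S → L .] }  — reduce
  I2: { [S' → S .] }  — accept
  I3: { [B → . *], [B → . L y S], [B → . c e], [L → . d y], [L → . y y y], [S → c . B S] }  — shift
  I4: { [L → d . y] }  — shift
  I5: { [L → y . y y] }  — shift
  I6: { [L → y y . y] }  — shift
  I7: { [L → y y y .] }  — reduce
  I8: { [L → d y .] }  — reduce
  I9: { [B → * .] }  — reduce
  I10: { [L → . d y], [L → . y y y], [S → . L], [S → . c B S], [S → c B . S] }  — shift
  I11: { [B → L . y S] }  — shift
  I12: { [B → c . e] }  — shift
  I13: { [B → c e .] }  — reduce
  I14: { [B → L y . S], [L → . d y], [L → . y y y], [S → . L], [S → . c B S] }  — shift
  I15: { [B → L y S .] }  — reduce
  I16: { [S → c B S .] }  — reduce

No state contains more than one complete item.

Answer: No reduce-reduce conflicts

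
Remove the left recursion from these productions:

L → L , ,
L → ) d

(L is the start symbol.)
L → ) d L'
L' → , , L'
L' → ε

L is directly left-recursive. The standard transformation for
  A → A α₁ | ... | A α_m | β₁ | ... | β_n
is
  A  → β₁ A' | ... | β_n A'
  A' → α₁ A' | ... | α_m A' | ε

L → ) d becomes L → ) d L'
L → L , , becomes L' → , , L'
Add L' → ε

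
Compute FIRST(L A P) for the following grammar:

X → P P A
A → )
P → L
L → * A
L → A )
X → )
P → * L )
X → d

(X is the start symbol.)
{ ')', '*' }

FIRST sets of the non-terminals involved (from the grammar, by fixed-point iteration):
  FIRST(L) = { ')', '*' }

To compute FIRST(L A P), process the symbols left to right:
Symbol L is a non-terminal. Add FIRST(L) \ {ε} = { ')', '*' }
L is not nullable (ε ∉ FIRST(L)), so stop here.
FIRST(L A P) = { ')', '*' }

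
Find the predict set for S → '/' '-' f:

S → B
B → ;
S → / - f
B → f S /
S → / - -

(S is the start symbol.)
PREDICT(S → '/' '-' f) = (FIRST(RHS) \ {ε}) ∪ (FOLLOW(S) if ε ∈ FIRST(RHS), i.e. RHS ⇒* ε)
FIRST('/' '-' f) = { '/' }
ε ∉ FIRST('/' '-' f), so FOLLOW(S) is not added.
PREDICT(S → '/' '-' f) = { '/' }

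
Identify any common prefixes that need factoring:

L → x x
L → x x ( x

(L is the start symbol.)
Yes, L has productions with common prefix 'x x'

Left-factoring is needed when two productions for the same non-terminal
share a common prefix on the right-hand side.

Productions for L:
  L → x x
  L → x x ( x

Found common prefix 'x x' in productions for L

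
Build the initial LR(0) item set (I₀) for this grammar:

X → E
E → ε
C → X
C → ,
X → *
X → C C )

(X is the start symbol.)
{ [C → . ,], [C → . X], [E → .], [X → . *], [X → . C C )], [X → . E], [X' → . X] }

First, augment the grammar with X' → X
I₀ = CLOSURE({ [X' → . X] }):
  [X' → . X] has the dot before X: add [X → . E], [X → . *], [X → . C C )]
  [X → . E] has the dot before E: add [E → .]
  [X → . C C )] has the dot before C: add [C → . X], [C → . ,]
No further items can be added.

I₀ = { [C → . ,], [C → . X], [E → .], [X → . *], [X → . C C )], [X → . E], [X' → . X] }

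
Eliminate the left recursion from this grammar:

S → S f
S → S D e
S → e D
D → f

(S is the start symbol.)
S → e D S'
S' → f S'
S' → D e S'
S' → ε
D → f

S is directly left-recursive. The standard transformation for
  A → A α₁ | ... | A α_m | β₁ | ... | β_n
is
  A  → β₁ A' | ... | β_n A'
  A' → α₁ A' | ... | α_m A' | ε

S → e D becomes S → e D S'
S → S f becomes S' → f S'
S → S D e becomes S' → D e S'
Add S' → ε

Productions for other non-terminals are unchanged:
  D → f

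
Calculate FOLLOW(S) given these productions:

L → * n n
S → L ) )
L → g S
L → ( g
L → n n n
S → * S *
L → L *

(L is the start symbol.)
{ $, ')', '*' }

In L → g S: S is at the end, add FOLLOW(L)
In S → * S *: S is followed by '*', add FIRST('*') \ {ε} = { '*' }

The FOLLOW sets referred to above (computed the same way, to a fixed point):
  FOLLOW(L) = { $, ')', '*' }

Taking the union: FOLLOW(S) = { $, ')', '*' }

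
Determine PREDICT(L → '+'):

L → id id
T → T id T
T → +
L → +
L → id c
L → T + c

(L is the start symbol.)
PREDICT(L → '+') = (FIRST(RHS) \ {ε}) ∪ (FOLLOW(L) if ε ∈ FIRST(RHS), i.e. RHS ⇒* ε)
FIRST('+') = { '+' }
ε ∉ FIRST('+'), so FOLLOW(L) is not added.
PREDICT(L → '+') = { '+' }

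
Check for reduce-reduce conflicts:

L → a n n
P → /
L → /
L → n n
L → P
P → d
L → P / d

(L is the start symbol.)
A reduce-reduce conflict occurs when an LR(0) state has two complete items [A → α .] and [B → β .] — both call for a reduction, and with no lookahead the parser cannot choose between them.

Augment with L' → L and build the canonical LR(0) collection (I0 = CLOSURE({[L' → . L]}), then GOTO on every symbol after a dot until no new states appear). It has 12 states:
  I0: { [L → . /], [L → . P / d], [L → . P], [L → . a n n], [L → . n n], [L' → . L], [P → . /], [P → . d] }  — shift
  I1: { [L → / .], [P → / .] }  — 2 reduces
  I2: { [L' → L .] }  — accept
  I3: { [L → P . / d], [L → P .] }  — shift, reduce
  I4: { [L → a . n n] }  — shift
  I5: { [P → d .] }  — reduce
  I6: { [L → n . n] }  — shift
  I7: { [L → n n .] }  — reduce
  I8: { [L → a n . n] }  — shift
  I9: { [L → a n n .] }  — reduce
  I10: { [L → P / . d] }  — shift
  I11: { [L → P / d .] }  — reduce

I1 contains complete items [L → / .], [P → / .] — reduce-reduce conflict.

Answer: Yes — I1: [L → / .] vs [P → / .]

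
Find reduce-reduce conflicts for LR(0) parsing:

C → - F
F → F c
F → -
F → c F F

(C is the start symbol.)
Augment with C' → C and build the canonical LR(0) collection (I0 = CLOSURE({[C' → . C]}), then GOTO on every symbol after a dot until no new states appear). It has 10 states:
  I0: { [C → . - F], [C' → . C] }  — shift
  I1: { [C → - . F], [F → . -], [F → . F c], [F → . c F F] }  — shift
  I2: { [C' → C .] }  — accept
  I3: { [F → - .] }  — reduce
  I4: { [C → - F .], [F → F . c] }  — shift, reduce
  I5: { [F → . -], [F → . F c], [F → . c F F], [F → c . F F] }  — shift
  I6: { [F → . -], [F → . F c], [F → . c F F], [F → F . c], [F → c F . F] }  — shift
  I7: { [F → F . c], [F → c F F .] }  — shift, reduce
  I8: { [F → . -], [F → . F c], [F → . c F F], [F → F c .], [F → c . F F] }  — shift, reduce
  I9: { [F → F c .] }  — reduce

No state contains more than one complete item.

Answer: No reduce-reduce conflicts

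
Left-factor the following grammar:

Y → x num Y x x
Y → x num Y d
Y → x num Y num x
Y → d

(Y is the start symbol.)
Y → x num Y Y'
Y' → x x
Y' → d
Y' → num x
Y → d

Left-factoring transforms A → αβ₁ | αβ₂ into A → αA' and A' → β₁ | β₂
(α is the longest common prefix among the alternatives). Repeat until
no nonterminal has two alternatives with a common prefix.

Round 1: Y has alternatives sharing prefix 'x num Y'. Introduce Y': Y → x num Y Y'
  Add: Y' → x x
  Add: Y' → d
  Add: Y' → num x

No remaining common prefixes — done.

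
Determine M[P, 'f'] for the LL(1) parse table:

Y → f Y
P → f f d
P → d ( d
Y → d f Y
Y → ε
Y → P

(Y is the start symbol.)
P → f f d

To find M[P, 'f'], we find productions for P where 'f' is in the predict set (PREDICT(N → α) = (FIRST(α) \ {ε}) ∪ (FOLLOW(N) if α ⇒* ε)).

P → f f d: PREDICT = { 'f' }
  'f' is in predict set, so this production goes in M[P, 'f']
P → d ( d: PREDICT = { 'd' }

M[P, 'f'] = P → f f d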